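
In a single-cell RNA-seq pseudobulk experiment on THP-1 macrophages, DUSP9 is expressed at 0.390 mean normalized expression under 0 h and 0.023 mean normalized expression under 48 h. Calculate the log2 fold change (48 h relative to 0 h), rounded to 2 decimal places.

-4.08

Fold change = 0.023 / 0.390 = 0.0590
log2(0.0590) = -4.084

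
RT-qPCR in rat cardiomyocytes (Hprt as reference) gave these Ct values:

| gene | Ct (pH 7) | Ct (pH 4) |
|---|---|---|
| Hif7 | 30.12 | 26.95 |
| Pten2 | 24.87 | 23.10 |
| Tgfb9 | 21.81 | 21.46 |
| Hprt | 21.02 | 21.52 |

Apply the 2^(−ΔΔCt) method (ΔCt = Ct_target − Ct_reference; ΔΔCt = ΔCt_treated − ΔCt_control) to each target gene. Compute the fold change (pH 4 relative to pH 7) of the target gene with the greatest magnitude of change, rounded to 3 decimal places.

12.729

Hif7: ΔΔCt = (26.95−21.52) − (30.12−21.02) = 5.43 − 9.10 = -3.67; fold change = 2^3.67 = 12.729
Pten2: ΔΔCt = (23.10−21.52) − (24.87−21.02) = 1.58 − 3.85 = -2.27; fold change = 2^2.27 = 4.823
Tgfb9: ΔΔCt = (21.46−21.52) − (21.81−21.02) = -0.06 − 0.79 = -0.85; fold change = 2^0.85 = 1.803
Hif7 has the largest |ΔΔCt| = 3.67.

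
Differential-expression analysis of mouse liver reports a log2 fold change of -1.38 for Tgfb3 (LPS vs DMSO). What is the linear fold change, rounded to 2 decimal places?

Fold change = 2^(-1.38) = 0.384
That is, Tgfb3 drops to 38.4% of the DMSO level.

0.38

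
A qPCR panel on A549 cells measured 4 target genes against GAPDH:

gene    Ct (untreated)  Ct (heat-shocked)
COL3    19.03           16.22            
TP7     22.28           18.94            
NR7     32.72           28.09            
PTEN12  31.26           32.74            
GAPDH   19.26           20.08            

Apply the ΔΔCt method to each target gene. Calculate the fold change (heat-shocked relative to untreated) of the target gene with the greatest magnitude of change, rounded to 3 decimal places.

43.713

COL3: ΔΔCt = (16.22−20.08) − (19.03−19.26) = -3.86 − (-0.23) = -3.63; fold change = 2^3.63 = 12.381
TP7: ΔΔCt = (18.94−20.08) − (22.28−19.26) = -1.14 − 3.02 = -4.16; fold change = 2^4.16 = 17.877
NR7: ΔΔCt = (28.09−20.08) − (32.72−19.26) = 8.01 − 13.46 = -5.45; fold change = 2^5.45 = 43.713
PTEN12: ΔΔCt = (32.74−20.08) − (31.26−19.26) = 12.66 − 12.00 = 0.66; fold change = 2^-0.66 = 0.633
NR7 has the largest |ΔΔCt| = 5.45.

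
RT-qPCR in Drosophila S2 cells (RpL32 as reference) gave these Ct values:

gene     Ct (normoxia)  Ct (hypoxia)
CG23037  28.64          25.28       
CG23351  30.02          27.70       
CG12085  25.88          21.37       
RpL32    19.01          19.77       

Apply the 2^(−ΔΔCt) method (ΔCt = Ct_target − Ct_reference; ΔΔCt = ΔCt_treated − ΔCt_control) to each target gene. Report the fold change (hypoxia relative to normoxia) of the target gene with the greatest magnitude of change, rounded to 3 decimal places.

38.586

CG23037: ΔΔCt = (25.28−19.77) − (28.64−19.01) = 5.51 − 9.63 = -4.12; fold change = 2^4.12 = 17.388
CG23351: ΔΔCt = (27.70−19.77) − (30.02−19.01) = 7.93 − 11.01 = -3.08; fold change = 2^3.08 = 8.456
CG12085: ΔΔCt = (21.37−19.77) − (25.88−19.01) = 1.60 − 6.87 = -5.27; fold change = 2^5.27 = 38.586
CG12085 has the largest |ΔΔCt| = 5.27.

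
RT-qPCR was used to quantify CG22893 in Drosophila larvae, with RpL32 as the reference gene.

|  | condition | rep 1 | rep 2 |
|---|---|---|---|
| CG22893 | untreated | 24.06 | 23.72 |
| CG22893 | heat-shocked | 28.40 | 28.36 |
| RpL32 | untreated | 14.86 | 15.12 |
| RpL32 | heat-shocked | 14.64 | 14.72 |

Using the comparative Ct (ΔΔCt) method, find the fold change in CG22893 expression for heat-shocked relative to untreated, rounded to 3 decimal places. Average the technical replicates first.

0.036

Mean Ct: CG22893 untreated 23.890; CG22893 heat-shocked 28.380; RpL32 untreated 14.990; RpL32 heat-shocked 14.680
ΔCt(untreated) = 23.890 − 14.990 = 8.900
ΔCt(heat-shocked) = 28.380 − 14.680 = 13.700
ΔΔCt = 13.700 − 8.900 = 4.800
Fold change = 2^(−4.800) = 0.0359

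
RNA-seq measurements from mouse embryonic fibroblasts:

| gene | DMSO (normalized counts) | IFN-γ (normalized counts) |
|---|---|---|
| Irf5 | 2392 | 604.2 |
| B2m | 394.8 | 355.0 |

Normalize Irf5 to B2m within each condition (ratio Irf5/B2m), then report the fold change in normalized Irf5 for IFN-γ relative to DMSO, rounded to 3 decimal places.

Irf5/B2m (DMSO) = 2392 / 394.8 = 6.0588
Irf5/B2m (IFN-γ) = 604.2 / 355.0 = 1.702
Fold change = 1.702 / 6.0588 = 0.2809

0.281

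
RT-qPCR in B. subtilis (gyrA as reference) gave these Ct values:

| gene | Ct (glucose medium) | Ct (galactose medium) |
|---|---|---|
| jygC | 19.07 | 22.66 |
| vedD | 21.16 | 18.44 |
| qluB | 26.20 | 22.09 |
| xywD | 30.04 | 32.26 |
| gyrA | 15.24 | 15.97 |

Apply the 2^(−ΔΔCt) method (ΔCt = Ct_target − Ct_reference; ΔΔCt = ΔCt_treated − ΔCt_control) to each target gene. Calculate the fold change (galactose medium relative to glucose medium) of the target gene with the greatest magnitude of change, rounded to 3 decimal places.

28.641

jygC: ΔΔCt = (22.66−15.97) − (19.07−15.24) = 6.69 − 3.83 = 2.86; fold change = 2^-2.86 = 0.138
vedD: ΔΔCt = (18.44−15.97) − (21.16−15.24) = 2.47 − 5.92 = -3.45; fold change = 2^3.45 = 10.928
qluB: ΔΔCt = (22.09−15.97) − (26.20−15.24) = 6.12 − 10.96 = -4.84; fold change = 2^4.84 = 28.641
xywD: ΔΔCt = (32.26−15.97) − (30.04−15.24) = 16.29 − 14.80 = 1.49; fold change = 2^-1.49 = 0.356
qluB has the largest |ΔΔCt| = 4.84.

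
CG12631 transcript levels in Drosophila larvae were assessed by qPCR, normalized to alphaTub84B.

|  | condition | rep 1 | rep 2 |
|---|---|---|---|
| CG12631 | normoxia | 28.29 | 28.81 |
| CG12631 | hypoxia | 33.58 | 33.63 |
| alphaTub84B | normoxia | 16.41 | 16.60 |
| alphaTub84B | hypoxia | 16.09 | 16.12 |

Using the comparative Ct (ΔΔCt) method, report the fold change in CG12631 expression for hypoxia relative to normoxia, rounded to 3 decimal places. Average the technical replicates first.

0.023

Mean Ct: CG12631 normoxia 28.550; CG12631 hypoxia 33.605; alphaTub84B normoxia 16.505; alphaTub84B hypoxia 16.105
ΔCt(normoxia) = 28.550 − 16.505 = 12.045
ΔCt(hypoxia) = 33.605 − 16.105 = 17.500
ΔΔCt = 17.500 − 12.045 = 5.455
Fold change = 2^(−5.455) = 0.0228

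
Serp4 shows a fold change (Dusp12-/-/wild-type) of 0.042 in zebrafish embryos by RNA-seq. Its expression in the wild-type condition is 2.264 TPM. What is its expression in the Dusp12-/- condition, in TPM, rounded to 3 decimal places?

0.095

Dusp12-/- expression = 2.264 × 0.042 = 0.095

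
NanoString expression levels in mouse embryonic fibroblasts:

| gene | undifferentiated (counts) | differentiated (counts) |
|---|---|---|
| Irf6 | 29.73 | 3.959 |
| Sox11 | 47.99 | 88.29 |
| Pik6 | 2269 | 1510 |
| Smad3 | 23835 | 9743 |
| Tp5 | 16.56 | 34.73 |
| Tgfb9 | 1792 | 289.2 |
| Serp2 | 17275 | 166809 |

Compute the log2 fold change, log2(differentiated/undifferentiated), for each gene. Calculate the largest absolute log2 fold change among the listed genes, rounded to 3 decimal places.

log2(3.959/29.73) = -2.909  (Irf6)
log2(88.29/47.99) = 0.880  (Sox11)
log2(1510/2269) = -0.588  (Pik6)
log2(9743/23835) = -1.291  (Smad3)
log2(34.73/16.56) = 1.068  (Tp5)
log2(289.2/1792) = -2.631  (Tgfb9)
log2(166809/17275) = 3.271  (Serp2)
The largest magnitude belongs to Serp2.

3.271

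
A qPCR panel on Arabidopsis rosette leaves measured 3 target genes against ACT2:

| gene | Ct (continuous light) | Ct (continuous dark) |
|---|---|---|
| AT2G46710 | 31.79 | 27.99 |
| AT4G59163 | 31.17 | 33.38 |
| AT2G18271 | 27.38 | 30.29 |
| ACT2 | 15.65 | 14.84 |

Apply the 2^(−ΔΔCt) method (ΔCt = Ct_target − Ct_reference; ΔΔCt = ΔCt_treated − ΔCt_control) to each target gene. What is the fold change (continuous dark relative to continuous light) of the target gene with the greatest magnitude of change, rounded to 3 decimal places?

0.076

AT2G46710: ΔΔCt = (27.99−14.84) − (31.79−15.65) = 13.15 − 16.14 = -2.99; fold change = 2^2.99 = 7.945
AT4G59163: ΔΔCt = (33.38−14.84) − (31.17−15.65) = 18.54 − 15.52 = 3.02; fold change = 2^-3.02 = 0.123
AT2G18271: ΔΔCt = (30.29−14.84) − (27.38−15.65) = 15.45 − 11.73 = 3.72; fold change = 2^-3.72 = 0.076
AT2G18271 has the largest |ΔΔCt| = 3.72.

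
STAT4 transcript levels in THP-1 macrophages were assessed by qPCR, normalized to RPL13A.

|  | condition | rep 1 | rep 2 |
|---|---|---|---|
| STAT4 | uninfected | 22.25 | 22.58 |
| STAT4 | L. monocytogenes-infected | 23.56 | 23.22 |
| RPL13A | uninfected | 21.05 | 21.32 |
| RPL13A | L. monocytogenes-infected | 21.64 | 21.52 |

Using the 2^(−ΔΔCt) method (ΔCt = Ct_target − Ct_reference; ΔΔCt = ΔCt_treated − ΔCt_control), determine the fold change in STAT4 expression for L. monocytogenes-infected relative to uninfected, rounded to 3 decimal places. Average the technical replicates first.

Mean Ct: STAT4 uninfected 22.415; STAT4 L. monocytogenes-infected 23.390; RPL13A uninfected 21.185; RPL13A L. monocytogenes-infected 21.580
ΔCt(uninfected) = 22.415 − 21.185 = 1.230
ΔCt(L. monocytogenes-infected) = 23.390 − 21.580 = 1.810
ΔΔCt = 1.810 − 1.230 = 0.580
Fold change = 2^(−0.580) = 0.6690

0.669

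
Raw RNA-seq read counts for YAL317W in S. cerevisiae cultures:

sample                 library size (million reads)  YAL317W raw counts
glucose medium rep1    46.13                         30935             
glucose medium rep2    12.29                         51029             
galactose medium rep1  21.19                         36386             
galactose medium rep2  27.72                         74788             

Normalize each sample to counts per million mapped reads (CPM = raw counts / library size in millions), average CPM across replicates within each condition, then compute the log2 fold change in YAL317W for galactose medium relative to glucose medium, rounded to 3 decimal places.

CPM(glucose medium rep1) = 30935 / 46.13 = 670.6048
CPM(glucose medium rep2) = 51029 / 12.29 = 4152.0749
CPM(galactose medium rep1) = 36386 / 21.19 = 1717.1307
CPM(galactose medium rep2) = 74788 / 27.72 = 2697.9798
mean CPM(glucose medium) = 2411.3398; mean CPM(galactose medium) = 2207.5553
Fold change = 2207.5553 / 2411.3398 = 0.91549
log2(0.91549) = -0.1274

-0.127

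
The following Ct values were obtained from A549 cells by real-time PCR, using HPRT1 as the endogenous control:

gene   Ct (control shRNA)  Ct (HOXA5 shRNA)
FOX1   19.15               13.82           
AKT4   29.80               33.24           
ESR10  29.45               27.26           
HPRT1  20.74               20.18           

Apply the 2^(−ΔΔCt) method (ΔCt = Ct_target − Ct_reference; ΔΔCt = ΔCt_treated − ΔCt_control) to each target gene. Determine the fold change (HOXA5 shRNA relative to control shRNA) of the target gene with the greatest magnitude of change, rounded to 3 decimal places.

27.284

FOX1: ΔΔCt = (13.82−20.18) − (19.15−20.74) = -6.36 − (-1.59) = -4.77; fold change = 2^4.77 = 27.284
AKT4: ΔΔCt = (33.24−20.18) − (29.80−20.74) = 13.06 − 9.06 = 4.00; fold change = 2^-4.00 = 0.062
ESR10: ΔΔCt = (27.26−20.18) − (29.45−20.74) = 7.08 − 8.71 = -1.63; fold change = 2^1.63 = 3.095
FOX1 has the largest |ΔΔCt| = 4.77.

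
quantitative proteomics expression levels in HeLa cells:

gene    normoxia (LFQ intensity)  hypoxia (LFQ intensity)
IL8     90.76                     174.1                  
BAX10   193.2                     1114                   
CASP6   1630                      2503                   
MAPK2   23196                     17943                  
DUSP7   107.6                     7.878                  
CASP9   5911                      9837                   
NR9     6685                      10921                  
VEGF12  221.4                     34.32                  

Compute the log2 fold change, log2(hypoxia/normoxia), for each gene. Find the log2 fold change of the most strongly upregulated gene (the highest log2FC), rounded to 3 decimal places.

log2(174.1/90.76) = 0.940  (IL8)
log2(1114/193.2) = 2.528  (BAX10)
log2(2503/1630) = 0.619  (CASP6)
log2(17943/23196) = -0.370  (MAPK2)
log2(7.878/107.6) = -3.772  (DUSP7)
log2(9837/5911) = 0.735  (CASP9)
log2(10921/6685) = 0.708  (NR9)
log2(34.32/221.4) = -2.690  (VEGF12)
BAX10 is most strongly upregulated.

2.528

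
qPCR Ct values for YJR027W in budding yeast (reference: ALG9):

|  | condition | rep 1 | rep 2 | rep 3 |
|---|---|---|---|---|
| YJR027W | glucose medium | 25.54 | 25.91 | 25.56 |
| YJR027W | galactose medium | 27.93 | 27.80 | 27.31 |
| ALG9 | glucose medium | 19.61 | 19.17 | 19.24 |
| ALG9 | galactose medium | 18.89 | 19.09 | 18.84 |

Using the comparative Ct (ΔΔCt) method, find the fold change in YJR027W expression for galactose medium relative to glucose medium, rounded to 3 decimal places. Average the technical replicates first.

0.188

Mean Ct: YJR027W glucose medium 25.670; YJR027W galactose medium 27.680; ALG9 glucose medium 19.340; ALG9 galactose medium 18.940
ΔCt(glucose medium) = 25.670 − 19.340 = 6.330
ΔCt(galactose medium) = 27.680 − 18.940 = 8.740
ΔΔCt = 8.740 − 6.330 = 2.410
Fold change = 2^(−2.410) = 0.1882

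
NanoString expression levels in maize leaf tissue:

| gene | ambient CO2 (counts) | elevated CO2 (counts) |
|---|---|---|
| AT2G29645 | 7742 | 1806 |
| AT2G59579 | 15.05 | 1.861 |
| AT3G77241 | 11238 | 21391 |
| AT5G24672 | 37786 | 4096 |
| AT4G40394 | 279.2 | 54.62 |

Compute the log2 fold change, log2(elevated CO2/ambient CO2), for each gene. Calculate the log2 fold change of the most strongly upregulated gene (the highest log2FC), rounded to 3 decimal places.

0.929

log2(1806/7742) = -2.100  (AT2G29645)
log2(1.861/15.05) = -3.016  (AT2G59579)
log2(21391/11238) = 0.929  (AT3G77241)
log2(4096/37786) = -3.206  (AT5G24672)
log2(54.62/279.2) = -2.354  (AT4G40394)
AT3G77241 is most strongly upregulated.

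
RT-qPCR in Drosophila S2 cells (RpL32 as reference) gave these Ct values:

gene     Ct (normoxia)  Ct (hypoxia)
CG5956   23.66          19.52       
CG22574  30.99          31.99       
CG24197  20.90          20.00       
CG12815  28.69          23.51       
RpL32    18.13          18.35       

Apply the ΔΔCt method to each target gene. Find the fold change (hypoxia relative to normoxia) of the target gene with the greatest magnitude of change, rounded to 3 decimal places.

CG5956: ΔΔCt = (19.52−18.35) − (23.66−18.13) = 1.17 − 5.53 = -4.36; fold change = 2^4.36 = 20.535
CG22574: ΔΔCt = (31.99−18.35) − (30.99−18.13) = 13.64 − 12.86 = 0.78; fold change = 2^-0.78 = 0.582
CG24197: ΔΔCt = (20.00−18.35) − (20.90−18.13) = 1.65 − 2.77 = -1.12; fold change = 2^1.12 = 2.173
CG12815: ΔΔCt = (23.51−18.35) − (28.69−18.13) = 5.16 − 10.56 = -5.40; fold change = 2^5.40 = 42.224
CG12815 has the largest |ΔΔCt| = 5.40.

42.224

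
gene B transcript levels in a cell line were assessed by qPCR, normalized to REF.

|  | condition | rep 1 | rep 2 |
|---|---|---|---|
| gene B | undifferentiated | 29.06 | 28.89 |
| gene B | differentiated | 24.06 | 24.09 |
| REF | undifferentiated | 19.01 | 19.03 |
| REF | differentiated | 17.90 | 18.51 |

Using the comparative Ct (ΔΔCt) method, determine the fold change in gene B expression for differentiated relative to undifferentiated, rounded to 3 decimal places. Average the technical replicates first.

Mean Ct: gene B undifferentiated 28.975; gene B differentiated 24.075; REF undifferentiated 19.020; REF differentiated 18.205
ΔCt(undifferentiated) = 28.975 − 19.020 = 9.955
ΔCt(differentiated) = 24.075 − 18.205 = 5.870
ΔΔCt = 5.870 − 9.955 = -4.085
Fold change = 2^(−(-4.085)) = 2^4.085 = 16.9710

16.971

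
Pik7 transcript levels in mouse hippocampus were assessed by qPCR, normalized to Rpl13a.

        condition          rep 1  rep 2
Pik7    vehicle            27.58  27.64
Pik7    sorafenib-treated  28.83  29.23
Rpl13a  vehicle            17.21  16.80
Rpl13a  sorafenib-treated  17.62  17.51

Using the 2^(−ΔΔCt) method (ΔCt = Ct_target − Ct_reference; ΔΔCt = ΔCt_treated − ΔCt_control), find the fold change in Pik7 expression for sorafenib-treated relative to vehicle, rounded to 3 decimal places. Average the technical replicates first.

0.551

Mean Ct: Pik7 vehicle 27.610; Pik7 sorafenib-treated 29.030; Rpl13a vehicle 17.005; Rpl13a sorafenib-treated 17.565
ΔCt(vehicle) = 27.610 − 17.005 = 10.605
ΔCt(sorafenib-treated) = 29.030 − 17.565 = 11.465
ΔΔCt = 11.465 − 10.605 = 0.860
Fold change = 2^(−0.860) = 0.5510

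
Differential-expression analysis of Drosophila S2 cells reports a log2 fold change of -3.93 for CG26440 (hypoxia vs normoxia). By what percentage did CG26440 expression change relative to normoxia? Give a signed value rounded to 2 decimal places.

Fold change = 2^(-3.93) = 0.0656
Percent change = (FC − 1) × 100% = (0.0656 − 1) × 100 = -93.44%

-93.44%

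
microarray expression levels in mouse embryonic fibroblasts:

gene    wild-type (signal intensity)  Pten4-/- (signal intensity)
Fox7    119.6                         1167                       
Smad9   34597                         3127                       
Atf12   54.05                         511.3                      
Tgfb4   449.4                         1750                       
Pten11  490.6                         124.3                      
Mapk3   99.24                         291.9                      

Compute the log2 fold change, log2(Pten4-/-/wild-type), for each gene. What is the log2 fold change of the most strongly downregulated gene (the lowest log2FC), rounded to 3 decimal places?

log2(1167/119.6) = 3.287  (Fox7)
log2(3127/34597) = -3.468  (Smad9)
log2(511.3/54.05) = 3.242  (Atf12)
log2(1750/449.4) = 1.961  (Tgfb4)
log2(124.3/490.6) = -1.981  (Pten11)
log2(291.9/99.24) = 1.556  (Mapk3)
Smad9 is most strongly downregulated.

-3.468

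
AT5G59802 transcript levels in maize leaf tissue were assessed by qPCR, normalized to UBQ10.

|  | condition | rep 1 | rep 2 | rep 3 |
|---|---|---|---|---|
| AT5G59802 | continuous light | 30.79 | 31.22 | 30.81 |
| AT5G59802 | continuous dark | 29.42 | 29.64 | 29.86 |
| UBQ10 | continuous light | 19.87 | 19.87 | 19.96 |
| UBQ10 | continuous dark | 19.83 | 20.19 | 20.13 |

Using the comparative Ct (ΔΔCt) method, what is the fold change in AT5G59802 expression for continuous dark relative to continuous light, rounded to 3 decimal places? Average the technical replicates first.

Mean Ct: AT5G59802 continuous light 30.940; AT5G59802 continuous dark 29.640; UBQ10 continuous light 19.900; UBQ10 continuous dark 20.050
ΔCt(continuous light) = 30.940 − 19.900 = 11.040
ΔCt(continuous dark) = 29.640 − 20.050 = 9.590
ΔΔCt = 9.590 − 11.040 = -1.450
Fold change = 2^(−(-1.450)) = 2^1.450 = 2.7321

2.732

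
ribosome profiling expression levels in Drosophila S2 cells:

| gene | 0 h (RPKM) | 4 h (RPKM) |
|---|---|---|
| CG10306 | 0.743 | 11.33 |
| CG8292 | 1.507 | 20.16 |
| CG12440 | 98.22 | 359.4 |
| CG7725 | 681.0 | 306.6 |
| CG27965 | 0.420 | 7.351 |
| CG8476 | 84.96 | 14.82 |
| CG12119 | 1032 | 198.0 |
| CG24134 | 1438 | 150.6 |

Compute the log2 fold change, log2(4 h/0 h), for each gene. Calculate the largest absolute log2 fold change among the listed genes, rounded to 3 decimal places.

4.129

log2(11.33/0.743) = 3.931  (CG10306)
log2(20.16/1.507) = 3.742  (CG8292)
log2(359.4/98.22) = 1.872  (CG12440)
log2(306.6/681.0) = -1.151  (CG7725)
log2(7.351/0.420) = 4.129  (CG27965)
log2(14.82/84.96) = -2.519  (CG8476)
log2(198.0/1032) = -2.382  (CG12119)
log2(150.6/1438) = -3.255  (CG24134)
The largest magnitude belongs to CG27965.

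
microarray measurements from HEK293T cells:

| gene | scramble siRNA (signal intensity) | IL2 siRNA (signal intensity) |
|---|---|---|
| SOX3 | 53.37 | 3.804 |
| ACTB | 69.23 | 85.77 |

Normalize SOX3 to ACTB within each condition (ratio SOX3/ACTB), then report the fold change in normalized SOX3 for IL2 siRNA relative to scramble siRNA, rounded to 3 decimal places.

0.058

SOX3/ACTB (scramble siRNA) = 53.37 / 69.23 = 0.77091
SOX3/ACTB (IL2 siRNA) = 3.804 / 85.77 = 0.044351
Fold change = 0.044351 / 0.77091 = 0.0575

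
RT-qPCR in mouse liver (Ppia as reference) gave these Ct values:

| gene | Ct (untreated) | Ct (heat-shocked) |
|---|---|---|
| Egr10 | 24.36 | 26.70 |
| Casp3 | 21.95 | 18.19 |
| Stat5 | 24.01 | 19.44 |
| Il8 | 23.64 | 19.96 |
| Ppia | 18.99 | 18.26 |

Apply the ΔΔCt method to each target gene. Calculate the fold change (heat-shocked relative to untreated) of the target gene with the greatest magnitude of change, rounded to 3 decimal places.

Egr10: ΔΔCt = (26.70−18.26) − (24.36−18.99) = 8.44 − 5.37 = 3.07; fold change = 2^-3.07 = 0.119
Casp3: ΔΔCt = (18.19−18.26) − (21.95−18.99) = -0.07 − 2.96 = -3.03; fold change = 2^3.03 = 8.168
Stat5: ΔΔCt = (19.44−18.26) − (24.01−18.99) = 1.18 − 5.02 = -3.84; fold change = 2^3.84 = 14.320
Il8: ΔΔCt = (19.96−18.26) − (23.64−18.99) = 1.70 − 4.65 = -2.95; fold change = 2^2.95 = 7.727
Stat5 has the largest |ΔΔCt| = 3.84.

14.320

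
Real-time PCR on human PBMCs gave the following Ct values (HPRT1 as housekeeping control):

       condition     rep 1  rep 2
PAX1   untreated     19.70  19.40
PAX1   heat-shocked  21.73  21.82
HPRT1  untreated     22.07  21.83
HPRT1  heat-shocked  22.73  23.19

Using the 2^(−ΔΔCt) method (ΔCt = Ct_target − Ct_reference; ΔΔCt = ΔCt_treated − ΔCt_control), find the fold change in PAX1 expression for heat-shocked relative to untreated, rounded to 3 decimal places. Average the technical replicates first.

Mean Ct: PAX1 untreated 19.550; PAX1 heat-shocked 21.775; HPRT1 untreated 21.950; HPRT1 heat-shocked 22.960
ΔCt(untreated) = 19.550 − 21.950 = -2.400
ΔCt(heat-shocked) = 21.775 − 22.960 = -1.185
ΔΔCt = -1.185 − (-2.400) = 1.215
Fold change = 2^(−1.215) = 0.4308

0.431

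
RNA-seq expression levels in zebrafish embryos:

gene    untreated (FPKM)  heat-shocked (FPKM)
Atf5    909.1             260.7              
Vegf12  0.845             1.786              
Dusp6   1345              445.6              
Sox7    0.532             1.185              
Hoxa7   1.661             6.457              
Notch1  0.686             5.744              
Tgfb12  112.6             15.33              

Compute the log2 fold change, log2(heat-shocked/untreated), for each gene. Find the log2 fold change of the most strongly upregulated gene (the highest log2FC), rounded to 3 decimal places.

3.066

log2(260.7/909.1) = -1.802  (Atf5)
log2(1.786/0.845) = 1.080  (Vegf12)
log2(445.6/1345) = -1.594  (Dusp6)
log2(1.185/0.532) = 1.155  (Sox7)
log2(6.457/1.661) = 1.959  (Hoxa7)
log2(5.744/0.686) = 3.066  (Notch1)
log2(15.33/112.6) = -2.877  (Tgfb12)
Notch1 is most strongly upregulated.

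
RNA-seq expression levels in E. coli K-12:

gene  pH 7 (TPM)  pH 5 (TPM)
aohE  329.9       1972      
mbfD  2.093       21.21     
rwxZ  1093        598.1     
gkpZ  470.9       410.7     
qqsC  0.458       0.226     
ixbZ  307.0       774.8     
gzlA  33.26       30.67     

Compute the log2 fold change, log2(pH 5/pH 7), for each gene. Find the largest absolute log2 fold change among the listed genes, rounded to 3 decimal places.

log2(1972/329.9) = 2.580  (aohE)
log2(21.21/2.093) = 3.341  (mbfD)
log2(598.1/1093) = -0.870  (rwxZ)
log2(410.7/470.9) = -0.197  (gkpZ)
log2(0.226/0.458) = -1.019  (qqsC)
log2(774.8/307.0) = 1.336  (ixbZ)
log2(30.67/33.26) = -0.117  (gzlA)
The largest magnitude belongs to mbfD.

3.341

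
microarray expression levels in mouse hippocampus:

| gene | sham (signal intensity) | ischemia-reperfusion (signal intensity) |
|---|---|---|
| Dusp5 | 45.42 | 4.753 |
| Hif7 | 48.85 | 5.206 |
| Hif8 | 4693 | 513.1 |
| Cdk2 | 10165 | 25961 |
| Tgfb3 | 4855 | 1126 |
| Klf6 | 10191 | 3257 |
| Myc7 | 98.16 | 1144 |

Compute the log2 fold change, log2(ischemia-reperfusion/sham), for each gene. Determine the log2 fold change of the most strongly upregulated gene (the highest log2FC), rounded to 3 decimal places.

3.543

log2(4.753/45.42) = -3.256  (Dusp5)
log2(5.206/48.85) = -3.230  (Hif7)
log2(513.1/4693) = -3.193  (Hif8)
log2(25961/10165) = 1.353  (Cdk2)
log2(1126/4855) = -2.108  (Tgfb3)
log2(3257/10191) = -1.646  (Klf6)
log2(1144/98.16) = 3.543  (Myc7)
Myc7 is most strongly upregulated.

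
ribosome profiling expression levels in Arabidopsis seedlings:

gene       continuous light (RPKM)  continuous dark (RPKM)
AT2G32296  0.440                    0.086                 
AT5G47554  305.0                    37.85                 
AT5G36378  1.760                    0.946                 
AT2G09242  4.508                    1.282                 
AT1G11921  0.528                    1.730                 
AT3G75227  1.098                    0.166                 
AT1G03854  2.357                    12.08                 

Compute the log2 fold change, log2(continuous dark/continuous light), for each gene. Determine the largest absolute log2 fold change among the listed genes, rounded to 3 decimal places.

3.010

log2(0.086/0.440) = -2.355  (AT2G32296)
log2(37.85/305.0) = -3.010  (AT5G47554)
log2(0.946/1.760) = -0.896  (AT5G36378)
log2(1.282/4.508) = -1.814  (AT2G09242)
log2(1.730/0.528) = 1.712  (AT1G11921)
log2(0.166/1.098) = -2.726  (AT3G75227)
log2(12.08/2.357) = 2.358  (AT1G03854)
The largest magnitude belongs to AT5G47554.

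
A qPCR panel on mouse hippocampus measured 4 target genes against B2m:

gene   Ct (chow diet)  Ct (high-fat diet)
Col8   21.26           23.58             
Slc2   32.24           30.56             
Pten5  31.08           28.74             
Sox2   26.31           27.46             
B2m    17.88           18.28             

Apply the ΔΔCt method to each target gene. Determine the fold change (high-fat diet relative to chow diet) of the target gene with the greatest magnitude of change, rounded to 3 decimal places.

6.681

Col8: ΔΔCt = (23.58−18.28) − (21.26−17.88) = 5.30 − 3.38 = 1.92; fold change = 2^-1.92 = 0.264
Slc2: ΔΔCt = (30.56−18.28) − (32.24−17.88) = 12.28 − 14.36 = -2.08; fold change = 2^2.08 = 4.228
Pten5: ΔΔCt = (28.74−18.28) − (31.08−17.88) = 10.46 − 13.20 = -2.74; fold change = 2^2.74 = 6.681
Sox2: ΔΔCt = (27.46−18.28) − (26.31−17.88) = 9.18 − 8.43 = 0.75; fold change = 2^-0.75 = 0.595
Pten5 has the largest |ΔΔCt| = 2.74.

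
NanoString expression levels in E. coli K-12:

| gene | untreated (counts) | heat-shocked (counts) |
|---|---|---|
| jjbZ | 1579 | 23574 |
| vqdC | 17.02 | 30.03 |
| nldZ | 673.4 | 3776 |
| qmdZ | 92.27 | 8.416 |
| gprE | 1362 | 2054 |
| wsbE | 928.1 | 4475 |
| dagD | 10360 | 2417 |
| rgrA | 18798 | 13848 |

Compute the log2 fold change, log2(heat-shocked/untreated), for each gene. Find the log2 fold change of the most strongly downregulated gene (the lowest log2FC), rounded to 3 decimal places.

-3.455

log2(23574/1579) = 3.900  (jjbZ)
log2(30.03/17.02) = 0.819  (vqdC)
log2(3776/673.4) = 2.487  (nldZ)
log2(8.416/92.27) = -3.455  (qmdZ)
log2(2054/1362) = 0.593  (gprE)
log2(4475/928.1) = 2.270  (wsbE)
log2(2417/10360) = -2.100  (dagD)
log2(13848/18798) = -0.441  (rgrA)
qmdZ is most strongly downregulated.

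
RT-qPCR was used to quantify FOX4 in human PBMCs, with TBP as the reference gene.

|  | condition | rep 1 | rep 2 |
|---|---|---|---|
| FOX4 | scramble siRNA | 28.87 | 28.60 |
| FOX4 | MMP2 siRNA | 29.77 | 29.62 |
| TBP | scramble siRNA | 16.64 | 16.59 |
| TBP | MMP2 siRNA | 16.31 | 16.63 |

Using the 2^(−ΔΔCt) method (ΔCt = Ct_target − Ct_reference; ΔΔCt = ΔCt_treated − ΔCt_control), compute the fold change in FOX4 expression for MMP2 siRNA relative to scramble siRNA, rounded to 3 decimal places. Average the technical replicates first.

0.465

Mean Ct: FOX4 scramble siRNA 28.735; FOX4 MMP2 siRNA 29.695; TBP scramble siRNA 16.615; TBP MMP2 siRNA 16.470
ΔCt(scramble siRNA) = 28.735 − 16.615 = 12.120
ΔCt(MMP2 siRNA) = 29.695 − 16.470 = 13.225
ΔΔCt = 13.225 − 12.120 = 1.105
Fold change = 2^(−1.105) = 0.4649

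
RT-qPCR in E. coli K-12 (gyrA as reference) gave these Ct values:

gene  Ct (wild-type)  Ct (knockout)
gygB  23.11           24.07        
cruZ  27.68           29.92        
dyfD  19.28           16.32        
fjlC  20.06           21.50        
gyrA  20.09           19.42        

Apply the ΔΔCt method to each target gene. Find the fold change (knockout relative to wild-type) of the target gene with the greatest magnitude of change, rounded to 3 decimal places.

0.133

gygB: ΔΔCt = (24.07−19.42) − (23.11−20.09) = 4.65 − 3.02 = 1.63; fold change = 2^-1.63 = 0.323
cruZ: ΔΔCt = (29.92−19.42) − (27.68−20.09) = 10.50 − 7.59 = 2.91; fold change = 2^-2.91 = 0.133
dyfD: ΔΔCt = (16.32−19.42) − (19.28−20.09) = -3.10 − (-0.81) = -2.29; fold change = 2^2.29 = 4.891
fjlC: ΔΔCt = (21.50−19.42) − (20.06−20.09) = 2.08 − (-0.03) = 2.11; fold change = 2^-2.11 = 0.232
cruZ has the largest |ΔΔCt| = 2.91.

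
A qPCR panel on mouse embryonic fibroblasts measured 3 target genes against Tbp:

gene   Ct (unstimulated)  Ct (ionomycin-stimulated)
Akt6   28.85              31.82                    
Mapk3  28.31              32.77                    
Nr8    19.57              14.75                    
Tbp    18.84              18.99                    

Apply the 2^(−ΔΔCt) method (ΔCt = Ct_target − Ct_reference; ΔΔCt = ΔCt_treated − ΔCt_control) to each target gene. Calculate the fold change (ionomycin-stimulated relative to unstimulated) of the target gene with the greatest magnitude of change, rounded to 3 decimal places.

31.341

Akt6: ΔΔCt = (31.82−18.99) − (28.85−18.84) = 12.83 − 10.01 = 2.82; fold change = 2^-2.82 = 0.142
Mapk3: ΔΔCt = (32.77−18.99) − (28.31−18.84) = 13.78 − 9.47 = 4.31; fold change = 2^-4.31 = 0.050
Nr8: ΔΔCt = (14.75−18.99) − (19.57−18.84) = -4.24 − 0.73 = -4.97; fold change = 2^4.97 = 31.341
Nr8 has the largest |ΔΔCt| = 4.97.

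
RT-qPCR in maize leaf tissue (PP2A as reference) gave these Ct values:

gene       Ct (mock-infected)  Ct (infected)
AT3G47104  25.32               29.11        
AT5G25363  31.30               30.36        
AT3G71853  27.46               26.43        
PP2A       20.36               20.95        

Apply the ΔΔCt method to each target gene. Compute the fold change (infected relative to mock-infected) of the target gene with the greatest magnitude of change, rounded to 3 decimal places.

0.109

AT3G47104: ΔΔCt = (29.11−20.95) − (25.32−20.36) = 8.16 − 4.96 = 3.20; fold change = 2^-3.20 = 0.109
AT5G25363: ΔΔCt = (30.36−20.95) − (31.30−20.36) = 9.41 − 10.94 = -1.53; fold change = 2^1.53 = 2.888
AT3G71853: ΔΔCt = (26.43−20.95) − (27.46−20.36) = 5.48 − 7.10 = -1.62; fold change = 2^1.62 = 3.074
AT3G47104 has the largest |ΔΔCt| = 3.20.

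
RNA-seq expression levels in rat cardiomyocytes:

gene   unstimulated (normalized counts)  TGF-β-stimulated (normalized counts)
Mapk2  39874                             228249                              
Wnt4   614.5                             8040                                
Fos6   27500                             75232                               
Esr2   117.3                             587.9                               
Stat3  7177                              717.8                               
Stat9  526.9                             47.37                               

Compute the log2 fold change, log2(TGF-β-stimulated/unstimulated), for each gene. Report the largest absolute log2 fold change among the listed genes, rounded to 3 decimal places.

log2(228249/39874) = 2.517  (Mapk2)
log2(8040/614.5) = 3.710  (Wnt4)
log2(75232/27500) = 1.452  (Fos6)
log2(587.9/117.3) = 2.325  (Esr2)
log2(717.8/7177) = -3.322  (Stat3)
log2(47.37/526.9) = -3.475  (Stat9)
The largest magnitude belongs to Wnt4.

3.710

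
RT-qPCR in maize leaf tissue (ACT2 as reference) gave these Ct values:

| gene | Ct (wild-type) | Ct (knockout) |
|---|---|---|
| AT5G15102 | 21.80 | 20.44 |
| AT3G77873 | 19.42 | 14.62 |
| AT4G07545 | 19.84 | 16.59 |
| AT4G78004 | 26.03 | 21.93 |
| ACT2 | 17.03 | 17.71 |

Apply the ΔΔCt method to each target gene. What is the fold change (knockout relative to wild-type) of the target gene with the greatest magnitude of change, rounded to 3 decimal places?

44.632

AT5G15102: ΔΔCt = (20.44−17.71) − (21.80−17.03) = 2.73 − 4.77 = -2.04; fold change = 2^2.04 = 4.112
AT3G77873: ΔΔCt = (14.62−17.71) − (19.42−17.03) = -3.09 − 2.39 = -5.48; fold change = 2^5.48 = 44.632
AT4G07545: ΔΔCt = (16.59−17.71) − (19.84−17.03) = -1.12 − 2.81 = -3.93; fold change = 2^3.93 = 15.242
AT4G78004: ΔΔCt = (21.93−17.71) − (26.03−17.03) = 4.22 − 9.00 = -4.78; fold change = 2^4.78 = 27.474
AT3G77873 has the largest |ΔΔCt| = 5.48.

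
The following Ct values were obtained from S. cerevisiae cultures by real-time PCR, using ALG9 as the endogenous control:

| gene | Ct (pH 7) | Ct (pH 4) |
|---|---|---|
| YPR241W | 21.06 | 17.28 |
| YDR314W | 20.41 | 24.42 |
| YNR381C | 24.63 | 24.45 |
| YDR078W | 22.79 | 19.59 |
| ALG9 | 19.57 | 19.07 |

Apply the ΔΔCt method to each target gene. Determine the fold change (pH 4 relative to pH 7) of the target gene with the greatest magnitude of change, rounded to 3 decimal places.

YPR241W: ΔΔCt = (17.28−19.07) − (21.06−19.57) = -1.79 − 1.49 = -3.28; fold change = 2^3.28 = 9.714
YDR314W: ΔΔCt = (24.42−19.07) − (20.41−19.57) = 5.35 − 0.84 = 4.51; fold change = 2^-4.51 = 0.044
YNR381C: ΔΔCt = (24.45−19.07) − (24.63−19.57) = 5.38 − 5.06 = 0.32; fold change = 2^-0.32 = 0.801
YDR078W: ΔΔCt = (19.59−19.07) − (22.79−19.57) = 0.52 − 3.22 = -2.70; fold change = 2^2.70 = 6.498
YDR314W has the largest |ΔΔCt| = 4.51.

0.044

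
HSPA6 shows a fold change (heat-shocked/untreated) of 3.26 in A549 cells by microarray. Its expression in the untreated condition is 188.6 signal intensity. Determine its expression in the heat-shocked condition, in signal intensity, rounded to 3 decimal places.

614.836

heat-shocked expression = 188.6 × 3.26 = 614.836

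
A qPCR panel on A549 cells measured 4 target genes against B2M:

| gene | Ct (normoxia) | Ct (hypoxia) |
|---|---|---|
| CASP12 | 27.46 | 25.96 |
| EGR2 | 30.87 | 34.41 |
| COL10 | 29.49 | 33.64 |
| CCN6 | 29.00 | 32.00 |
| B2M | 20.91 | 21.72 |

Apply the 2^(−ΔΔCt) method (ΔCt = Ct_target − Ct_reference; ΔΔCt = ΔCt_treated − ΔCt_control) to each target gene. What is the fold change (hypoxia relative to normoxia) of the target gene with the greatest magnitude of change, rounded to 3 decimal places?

0.099

CASP12: ΔΔCt = (25.96−21.72) − (27.46−20.91) = 4.24 − 6.55 = -2.31; fold change = 2^2.31 = 4.959
EGR2: ΔΔCt = (34.41−21.72) − (30.87−20.91) = 12.69 − 9.96 = 2.73; fold change = 2^-2.73 = 0.151
COL10: ΔΔCt = (33.64−21.72) − (29.49−20.91) = 11.92 − 8.58 = 3.34; fold change = 2^-3.34 = 0.099
CCN6: ΔΔCt = (32.00−21.72) − (29.00−20.91) = 10.28 − 8.09 = 2.19; fold change = 2^-2.19 = 0.219
COL10 has the largest |ΔΔCt| = 3.34.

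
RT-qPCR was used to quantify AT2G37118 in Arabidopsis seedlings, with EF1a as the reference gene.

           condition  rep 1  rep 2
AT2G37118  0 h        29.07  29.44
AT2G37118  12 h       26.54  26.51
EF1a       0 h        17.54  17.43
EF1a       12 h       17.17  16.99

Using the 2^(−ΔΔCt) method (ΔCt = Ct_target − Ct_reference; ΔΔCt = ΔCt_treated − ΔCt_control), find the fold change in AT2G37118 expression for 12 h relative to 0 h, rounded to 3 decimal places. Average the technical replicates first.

5.011

Mean Ct: AT2G37118 0 h 29.255; AT2G37118 12 h 26.525; EF1a 0 h 17.485; EF1a 12 h 17.080
ΔCt(0 h) = 29.255 − 17.485 = 11.770
ΔCt(12 h) = 26.525 − 17.080 = 9.445
ΔΔCt = 9.445 − 11.770 = -2.325
Fold change = 2^(−(-2.325)) = 2^2.325 = 5.0107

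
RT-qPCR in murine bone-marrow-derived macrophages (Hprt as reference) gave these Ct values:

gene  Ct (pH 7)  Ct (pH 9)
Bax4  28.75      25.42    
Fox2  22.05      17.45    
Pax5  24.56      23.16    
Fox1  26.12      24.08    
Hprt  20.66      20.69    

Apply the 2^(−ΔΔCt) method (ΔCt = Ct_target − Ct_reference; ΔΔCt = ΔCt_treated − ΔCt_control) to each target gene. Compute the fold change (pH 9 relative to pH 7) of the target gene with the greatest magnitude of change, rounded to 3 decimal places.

24.761

Bax4: ΔΔCt = (25.42−20.69) − (28.75−20.66) = 4.73 − 8.09 = -3.36; fold change = 2^3.36 = 10.267
Fox2: ΔΔCt = (17.45−20.69) − (22.05−20.66) = -3.24 − 1.39 = -4.63; fold change = 2^4.63 = 24.761
Pax5: ΔΔCt = (23.16−20.69) − (24.56−20.66) = 2.47 − 3.90 = -1.43; fold change = 2^1.43 = 2.694
Fox1: ΔΔCt = (24.08−20.69) − (26.12−20.66) = 3.39 − 5.46 = -2.07; fold change = 2^2.07 = 4.199
Fox2 has the largest |ΔΔCt| = 4.63.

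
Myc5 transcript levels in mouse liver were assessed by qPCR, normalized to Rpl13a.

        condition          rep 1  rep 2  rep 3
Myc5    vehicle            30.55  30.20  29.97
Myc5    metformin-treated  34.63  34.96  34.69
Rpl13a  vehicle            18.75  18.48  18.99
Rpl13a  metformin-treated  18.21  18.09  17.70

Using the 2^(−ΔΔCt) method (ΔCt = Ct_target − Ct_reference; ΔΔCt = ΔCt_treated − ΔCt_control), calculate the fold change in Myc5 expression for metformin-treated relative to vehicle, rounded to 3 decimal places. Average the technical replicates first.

Mean Ct: Myc5 vehicle 30.240; Myc5 metformin-treated 34.760; Rpl13a vehicle 18.740; Rpl13a metformin-treated 18.000
ΔCt(vehicle) = 30.240 − 18.740 = 11.500
ΔCt(metformin-treated) = 34.760 − 18.000 = 16.760
ΔΔCt = 16.760 − 11.500 = 5.260
Fold change = 2^(−5.260) = 0.0261

0.026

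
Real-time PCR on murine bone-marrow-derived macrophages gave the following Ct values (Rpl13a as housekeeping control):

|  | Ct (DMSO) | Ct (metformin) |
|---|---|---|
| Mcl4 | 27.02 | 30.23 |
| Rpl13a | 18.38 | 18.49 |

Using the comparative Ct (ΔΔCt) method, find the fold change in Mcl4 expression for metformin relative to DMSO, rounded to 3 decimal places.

0.117

ΔCt(DMSO) = 27.020 − 18.380 = 8.640
ΔCt(metformin) = 30.230 − 18.490 = 11.740
ΔΔCt = 11.740 − 8.640 = 3.100
Fold change = 2^(−3.100) = 0.1166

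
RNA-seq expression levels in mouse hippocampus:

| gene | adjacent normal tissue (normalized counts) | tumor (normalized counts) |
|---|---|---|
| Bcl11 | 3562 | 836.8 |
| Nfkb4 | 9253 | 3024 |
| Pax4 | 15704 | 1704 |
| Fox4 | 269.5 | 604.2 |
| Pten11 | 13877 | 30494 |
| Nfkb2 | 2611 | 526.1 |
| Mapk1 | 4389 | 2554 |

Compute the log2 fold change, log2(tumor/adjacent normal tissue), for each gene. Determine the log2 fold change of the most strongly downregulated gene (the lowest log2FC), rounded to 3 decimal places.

log2(836.8/3562) = -2.090  (Bcl11)
log2(3024/9253) = -1.613  (Nfkb4)
log2(1704/15704) = -3.204  (Pax4)
log2(604.2/269.5) = 1.165  (Fox4)
log2(30494/13877) = 1.136  (Pten11)
log2(526.1/2611) = -2.311  (Nfkb2)
log2(2554/4389) = -0.781  (Mapk1)
Pax4 is most strongly downregulated.

-3.204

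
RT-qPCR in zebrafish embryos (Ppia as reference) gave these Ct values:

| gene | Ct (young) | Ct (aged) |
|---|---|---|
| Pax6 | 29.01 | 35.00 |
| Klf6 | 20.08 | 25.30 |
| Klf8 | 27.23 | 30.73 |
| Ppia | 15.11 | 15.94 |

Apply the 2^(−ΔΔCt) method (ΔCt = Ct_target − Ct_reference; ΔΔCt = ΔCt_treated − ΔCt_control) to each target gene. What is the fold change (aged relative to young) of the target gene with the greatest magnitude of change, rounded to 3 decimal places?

0.028

Pax6: ΔΔCt = (35.00−15.94) − (29.01−15.11) = 19.06 − 13.90 = 5.16; fold change = 2^-5.16 = 0.028
Klf6: ΔΔCt = (25.30−15.94) − (20.08−15.11) = 9.36 − 4.97 = 4.39; fold change = 2^-4.39 = 0.048
Klf8: ΔΔCt = (30.73−15.94) − (27.23−15.11) = 14.79 − 12.12 = 2.67; fold change = 2^-2.67 = 0.157
Pax6 has the largest |ΔΔCt| = 5.16.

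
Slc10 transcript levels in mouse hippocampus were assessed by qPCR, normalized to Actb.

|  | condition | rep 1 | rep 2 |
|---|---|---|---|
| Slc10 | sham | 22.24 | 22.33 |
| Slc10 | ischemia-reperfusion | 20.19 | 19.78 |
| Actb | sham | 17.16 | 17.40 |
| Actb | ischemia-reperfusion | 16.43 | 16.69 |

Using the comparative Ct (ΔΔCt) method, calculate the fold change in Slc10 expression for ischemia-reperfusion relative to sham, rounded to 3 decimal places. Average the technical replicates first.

2.990

Mean Ct: Slc10 sham 22.285; Slc10 ischemia-reperfusion 19.985; Actb sham 17.280; Actb ischemia-reperfusion 16.560
ΔCt(sham) = 22.285 − 17.280 = 5.005
ΔCt(ischemia-reperfusion) = 19.985 − 16.560 = 3.425
ΔΔCt = 3.425 − 5.005 = -1.580
Fold change = 2^(−(-1.580)) = 2^1.580 = 2.9897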